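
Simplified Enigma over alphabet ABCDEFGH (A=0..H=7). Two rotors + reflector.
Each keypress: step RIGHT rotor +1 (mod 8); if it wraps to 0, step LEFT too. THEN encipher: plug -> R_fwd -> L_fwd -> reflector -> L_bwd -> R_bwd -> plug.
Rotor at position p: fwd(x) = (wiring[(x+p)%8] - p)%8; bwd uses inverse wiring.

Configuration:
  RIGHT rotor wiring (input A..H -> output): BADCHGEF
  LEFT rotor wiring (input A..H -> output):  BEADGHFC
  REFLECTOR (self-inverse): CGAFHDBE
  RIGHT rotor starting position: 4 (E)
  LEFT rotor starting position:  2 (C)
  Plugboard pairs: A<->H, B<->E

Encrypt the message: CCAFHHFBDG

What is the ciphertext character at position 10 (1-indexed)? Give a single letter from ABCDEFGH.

Char 1 ('C'): step: R->5, L=2; C->plug->C->R->A->L->G->refl->B->L'->B->R'->A->plug->H
Char 2 ('C'): step: R->6, L=2; C->plug->C->R->D->L->F->refl->D->L'->E->R'->F->plug->F
Char 3 ('A'): step: R->7, L=2; A->plug->H->R->F->L->A->refl->C->L'->H->R'->G->plug->G
Char 4 ('F'): step: R->0, L->3 (L advanced); F->plug->F->R->G->L->B->refl->G->L'->F->R'->H->plug->A
Char 5 ('H'): step: R->1, L=3; H->plug->A->R->H->L->F->refl->D->L'->B->R'->C->plug->C
Char 6 ('H'): step: R->2, L=3; H->plug->A->R->B->L->D->refl->F->L'->H->R'->G->plug->G
Char 7 ('F'): step: R->3, L=3; F->plug->F->R->G->L->B->refl->G->L'->F->R'->G->plug->G
Char 8 ('B'): step: R->4, L=3; B->plug->E->R->F->L->G->refl->B->L'->G->R'->H->plug->A
Char 9 ('D'): step: R->5, L=3; D->plug->D->R->E->L->H->refl->E->L'->C->R'->H->plug->A
Char 10 ('G'): step: R->6, L=3; G->plug->G->R->B->L->D->refl->F->L'->H->R'->B->plug->E

E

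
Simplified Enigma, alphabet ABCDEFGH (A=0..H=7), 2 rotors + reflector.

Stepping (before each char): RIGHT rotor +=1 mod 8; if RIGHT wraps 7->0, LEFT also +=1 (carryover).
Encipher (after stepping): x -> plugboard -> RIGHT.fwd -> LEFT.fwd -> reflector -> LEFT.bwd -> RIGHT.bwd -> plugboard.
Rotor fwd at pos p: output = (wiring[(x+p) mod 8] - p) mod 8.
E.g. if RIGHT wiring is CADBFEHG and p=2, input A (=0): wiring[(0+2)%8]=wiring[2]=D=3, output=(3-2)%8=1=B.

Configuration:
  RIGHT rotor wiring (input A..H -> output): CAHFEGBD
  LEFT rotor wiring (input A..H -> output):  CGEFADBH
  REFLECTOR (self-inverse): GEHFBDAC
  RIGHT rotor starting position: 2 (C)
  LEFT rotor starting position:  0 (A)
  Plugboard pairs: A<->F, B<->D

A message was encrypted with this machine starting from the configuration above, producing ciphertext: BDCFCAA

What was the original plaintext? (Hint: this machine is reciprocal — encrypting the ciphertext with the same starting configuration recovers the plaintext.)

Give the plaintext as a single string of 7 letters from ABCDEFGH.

Char 1 ('B'): step: R->3, L=0; B->plug->D->R->G->L->B->refl->E->L'->C->R'->A->plug->F
Char 2 ('D'): step: R->4, L=0; D->plug->B->R->C->L->E->refl->B->L'->G->R'->E->plug->E
Char 3 ('C'): step: R->5, L=0; C->plug->C->R->G->L->B->refl->E->L'->C->R'->F->plug->A
Char 4 ('F'): step: R->6, L=0; F->plug->A->R->D->L->F->refl->D->L'->F->R'->B->plug->D
Char 5 ('C'): step: R->7, L=0; C->plug->C->R->B->L->G->refl->A->L'->E->R'->A->plug->F
Char 6 ('A'): step: R->0, L->1 (L advanced); A->plug->F->R->G->L->G->refl->A->L'->F->R'->D->plug->B
Char 7 ('A'): step: R->1, L=1; A->plug->F->R->A->L->F->refl->D->L'->B->R'->H->plug->H

Answer: FEADFBH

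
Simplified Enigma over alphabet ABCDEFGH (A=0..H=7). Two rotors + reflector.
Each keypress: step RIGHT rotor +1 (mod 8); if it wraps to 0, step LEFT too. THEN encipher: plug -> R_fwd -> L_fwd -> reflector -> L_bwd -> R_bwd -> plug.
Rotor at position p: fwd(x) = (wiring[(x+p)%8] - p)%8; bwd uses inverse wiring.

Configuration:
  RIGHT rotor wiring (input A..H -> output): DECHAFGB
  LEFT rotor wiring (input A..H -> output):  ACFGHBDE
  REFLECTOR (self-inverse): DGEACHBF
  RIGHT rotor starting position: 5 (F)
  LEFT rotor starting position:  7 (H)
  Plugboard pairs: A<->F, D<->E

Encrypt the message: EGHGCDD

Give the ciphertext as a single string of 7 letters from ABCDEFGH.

Answer: HHECFAB

Derivation:
Char 1 ('E'): step: R->6, L=7; E->plug->D->R->G->L->C->refl->E->L'->H->R'->H->plug->H
Char 2 ('G'): step: R->7, L=7; G->plug->G->R->G->L->C->refl->E->L'->H->R'->H->plug->H
Char 3 ('H'): step: R->0, L->0 (L advanced); H->plug->H->R->B->L->C->refl->E->L'->H->R'->D->plug->E
Char 4 ('G'): step: R->1, L=0; G->plug->G->R->A->L->A->refl->D->L'->G->R'->C->plug->C
Char 5 ('C'): step: R->2, L=0; C->plug->C->R->G->L->D->refl->A->L'->A->R'->A->plug->F
Char 6 ('D'): step: R->3, L=0; D->plug->E->R->G->L->D->refl->A->L'->A->R'->F->plug->A
Char 7 ('D'): step: R->4, L=0; D->plug->E->R->H->L->E->refl->C->L'->B->R'->B->plug->B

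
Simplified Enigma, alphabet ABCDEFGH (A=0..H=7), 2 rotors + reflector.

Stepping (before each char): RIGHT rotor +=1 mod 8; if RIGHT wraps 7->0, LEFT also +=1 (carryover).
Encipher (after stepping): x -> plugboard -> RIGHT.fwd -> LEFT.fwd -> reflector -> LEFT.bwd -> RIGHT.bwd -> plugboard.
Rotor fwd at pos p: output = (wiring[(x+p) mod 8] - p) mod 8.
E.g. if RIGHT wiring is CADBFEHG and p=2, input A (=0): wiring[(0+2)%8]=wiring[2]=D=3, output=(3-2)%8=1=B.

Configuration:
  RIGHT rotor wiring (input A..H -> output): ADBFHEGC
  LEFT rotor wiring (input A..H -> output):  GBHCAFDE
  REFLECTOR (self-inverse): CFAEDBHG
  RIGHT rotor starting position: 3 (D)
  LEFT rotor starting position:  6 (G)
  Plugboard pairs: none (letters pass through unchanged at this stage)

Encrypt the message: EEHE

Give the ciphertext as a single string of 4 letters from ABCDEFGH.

Answer: BHCD

Derivation:
Char 1 ('E'): step: R->4, L=6; E->plug->E->R->E->L->B->refl->F->L'->A->R'->B->plug->B
Char 2 ('E'): step: R->5, L=6; E->plug->E->R->G->L->C->refl->A->L'->C->R'->H->plug->H
Char 3 ('H'): step: R->6, L=6; H->plug->H->R->G->L->C->refl->A->L'->C->R'->C->plug->C
Char 4 ('E'): step: R->7, L=6; E->plug->E->R->G->L->C->refl->A->L'->C->R'->D->plug->D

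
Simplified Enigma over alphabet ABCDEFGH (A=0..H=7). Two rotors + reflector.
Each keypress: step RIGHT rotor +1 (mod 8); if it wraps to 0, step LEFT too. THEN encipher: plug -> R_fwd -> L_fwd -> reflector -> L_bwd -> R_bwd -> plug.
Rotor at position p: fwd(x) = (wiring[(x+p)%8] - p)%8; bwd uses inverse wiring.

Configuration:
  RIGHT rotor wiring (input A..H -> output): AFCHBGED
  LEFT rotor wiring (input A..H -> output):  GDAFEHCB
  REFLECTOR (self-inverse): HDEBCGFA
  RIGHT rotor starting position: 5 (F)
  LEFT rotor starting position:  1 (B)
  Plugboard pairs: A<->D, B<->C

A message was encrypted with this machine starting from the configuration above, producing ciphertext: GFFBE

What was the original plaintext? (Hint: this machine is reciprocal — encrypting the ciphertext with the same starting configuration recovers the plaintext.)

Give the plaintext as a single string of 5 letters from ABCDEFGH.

Char 1 ('G'): step: R->6, L=1; G->plug->G->R->D->L->D->refl->B->L'->F->R'->B->plug->C
Char 2 ('F'): step: R->7, L=1; F->plug->F->R->C->L->E->refl->C->L'->A->R'->E->plug->E
Char 3 ('F'): step: R->0, L->2 (L advanced); F->plug->F->R->G->L->E->refl->C->L'->C->R'->C->plug->B
Char 4 ('B'): step: R->1, L=2; B->plug->C->R->G->L->E->refl->C->L'->C->R'->G->plug->G
Char 5 ('E'): step: R->2, L=2; E->plug->E->R->C->L->C->refl->E->L'->G->R'->G->plug->G

Answer: CEBGG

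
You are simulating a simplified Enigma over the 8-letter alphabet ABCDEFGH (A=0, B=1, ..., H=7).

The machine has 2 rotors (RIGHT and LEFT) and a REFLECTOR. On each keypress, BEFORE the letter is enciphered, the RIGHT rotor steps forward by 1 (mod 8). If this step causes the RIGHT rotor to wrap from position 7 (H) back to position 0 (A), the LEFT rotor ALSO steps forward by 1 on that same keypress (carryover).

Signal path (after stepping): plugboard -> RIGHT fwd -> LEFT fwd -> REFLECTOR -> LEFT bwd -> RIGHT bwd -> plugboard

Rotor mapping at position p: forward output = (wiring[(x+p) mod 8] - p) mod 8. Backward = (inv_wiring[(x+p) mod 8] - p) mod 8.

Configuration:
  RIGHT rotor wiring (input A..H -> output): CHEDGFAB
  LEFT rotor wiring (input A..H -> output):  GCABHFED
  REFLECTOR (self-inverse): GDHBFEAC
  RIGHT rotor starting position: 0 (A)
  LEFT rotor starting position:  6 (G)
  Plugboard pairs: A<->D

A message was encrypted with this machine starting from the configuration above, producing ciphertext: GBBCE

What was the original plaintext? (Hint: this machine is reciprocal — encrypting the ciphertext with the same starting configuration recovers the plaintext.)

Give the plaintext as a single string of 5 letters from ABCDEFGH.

Char 1 ('G'): step: R->1, L=6; G->plug->G->R->A->L->G->refl->A->L'->C->R'->C->plug->C
Char 2 ('B'): step: R->2, L=6; B->plug->B->R->B->L->F->refl->E->L'->D->R'->D->plug->A
Char 3 ('B'): step: R->3, L=6; B->plug->B->R->D->L->E->refl->F->L'->B->R'->H->plug->H
Char 4 ('C'): step: R->4, L=6; C->plug->C->R->E->L->C->refl->H->L'->H->R'->H->plug->H
Char 5 ('E'): step: R->5, L=6; E->plug->E->R->C->L->A->refl->G->L'->A->R'->A->plug->D

Answer: CAHHD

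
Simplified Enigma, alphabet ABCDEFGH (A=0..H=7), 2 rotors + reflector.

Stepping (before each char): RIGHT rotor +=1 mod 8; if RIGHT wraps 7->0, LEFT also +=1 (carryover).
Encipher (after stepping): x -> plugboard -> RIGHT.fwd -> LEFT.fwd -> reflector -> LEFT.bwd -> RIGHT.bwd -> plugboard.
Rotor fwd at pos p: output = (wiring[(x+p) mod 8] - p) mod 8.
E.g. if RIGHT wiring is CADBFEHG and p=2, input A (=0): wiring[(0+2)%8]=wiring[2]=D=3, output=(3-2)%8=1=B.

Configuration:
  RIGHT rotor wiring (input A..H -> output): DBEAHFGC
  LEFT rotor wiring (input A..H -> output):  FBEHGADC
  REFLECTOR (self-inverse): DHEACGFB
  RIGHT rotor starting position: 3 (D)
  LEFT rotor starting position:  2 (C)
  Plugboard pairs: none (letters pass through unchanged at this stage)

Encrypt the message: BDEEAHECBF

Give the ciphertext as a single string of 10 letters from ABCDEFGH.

Char 1 ('B'): step: R->4, L=2; B->plug->B->R->B->L->F->refl->G->L'->D->R'->A->plug->A
Char 2 ('D'): step: R->5, L=2; D->plug->D->R->G->L->D->refl->A->L'->F->R'->C->plug->C
Char 3 ('E'): step: R->6, L=2; E->plug->E->R->G->L->D->refl->A->L'->F->R'->C->plug->C
Char 4 ('E'): step: R->7, L=2; E->plug->E->R->B->L->F->refl->G->L'->D->R'->A->plug->A
Char 5 ('A'): step: R->0, L->3 (L advanced); A->plug->A->R->D->L->A->refl->D->L'->B->R'->B->plug->B
Char 6 ('H'): step: R->1, L=3; H->plug->H->R->C->L->F->refl->G->L'->G->R'->D->plug->D
Char 7 ('E'): step: R->2, L=3; E->plug->E->R->E->L->H->refl->B->L'->H->R'->H->plug->H
Char 8 ('C'): step: R->3, L=3; C->plug->C->R->C->L->F->refl->G->L'->G->R'->G->plug->G
Char 9 ('B'): step: R->4, L=3; B->plug->B->R->B->L->D->refl->A->L'->D->R'->A->plug->A
Char 10 ('F'): step: R->5, L=3; F->plug->F->R->H->L->B->refl->H->L'->E->R'->E->plug->E

Answer: ACCABDHGAE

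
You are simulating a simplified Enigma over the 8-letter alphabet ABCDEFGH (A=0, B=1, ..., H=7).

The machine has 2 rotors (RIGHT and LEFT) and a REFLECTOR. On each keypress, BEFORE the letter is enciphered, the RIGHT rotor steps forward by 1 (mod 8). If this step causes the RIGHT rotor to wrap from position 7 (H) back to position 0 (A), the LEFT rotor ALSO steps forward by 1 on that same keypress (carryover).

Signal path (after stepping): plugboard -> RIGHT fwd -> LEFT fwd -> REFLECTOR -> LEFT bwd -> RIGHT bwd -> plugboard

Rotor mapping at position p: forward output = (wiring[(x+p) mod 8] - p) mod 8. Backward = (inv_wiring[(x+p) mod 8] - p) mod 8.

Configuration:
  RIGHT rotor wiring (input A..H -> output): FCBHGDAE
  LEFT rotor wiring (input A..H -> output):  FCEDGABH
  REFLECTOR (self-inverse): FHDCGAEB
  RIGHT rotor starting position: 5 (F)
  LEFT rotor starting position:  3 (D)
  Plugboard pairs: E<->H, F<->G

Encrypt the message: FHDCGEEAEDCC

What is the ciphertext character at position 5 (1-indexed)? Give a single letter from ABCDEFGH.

Char 1 ('F'): step: R->6, L=3; F->plug->G->R->A->L->A->refl->F->L'->C->R'->A->plug->A
Char 2 ('H'): step: R->7, L=3; H->plug->E->R->A->L->A->refl->F->L'->C->R'->D->plug->D
Char 3 ('D'): step: R->0, L->4 (L advanced); D->plug->D->R->H->L->H->refl->B->L'->E->R'->H->plug->E
Char 4 ('C'): step: R->1, L=4; C->plug->C->R->G->L->A->refl->F->L'->C->R'->E->plug->H
Char 5 ('G'): step: R->2, L=4; G->plug->F->R->C->L->F->refl->A->L'->G->R'->E->plug->H

H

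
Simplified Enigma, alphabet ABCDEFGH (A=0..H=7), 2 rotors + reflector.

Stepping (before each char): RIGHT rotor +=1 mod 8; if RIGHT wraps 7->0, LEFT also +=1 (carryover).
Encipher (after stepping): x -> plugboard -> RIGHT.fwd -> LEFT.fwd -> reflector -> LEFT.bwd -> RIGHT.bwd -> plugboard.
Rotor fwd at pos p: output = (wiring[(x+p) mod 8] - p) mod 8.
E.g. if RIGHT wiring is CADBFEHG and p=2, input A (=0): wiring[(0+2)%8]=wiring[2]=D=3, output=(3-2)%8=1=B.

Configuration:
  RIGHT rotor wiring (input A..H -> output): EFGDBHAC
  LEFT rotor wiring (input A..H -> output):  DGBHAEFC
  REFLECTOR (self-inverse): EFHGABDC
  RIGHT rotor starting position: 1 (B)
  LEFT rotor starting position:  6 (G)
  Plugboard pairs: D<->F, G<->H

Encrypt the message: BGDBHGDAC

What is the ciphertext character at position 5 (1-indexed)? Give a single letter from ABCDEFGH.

Char 1 ('B'): step: R->2, L=6; B->plug->B->R->B->L->E->refl->A->L'->D->R'->H->plug->G
Char 2 ('G'): step: R->3, L=6; G->plug->H->R->D->L->A->refl->E->L'->B->R'->F->plug->D
Char 3 ('D'): step: R->4, L=6; D->plug->F->R->B->L->E->refl->A->L'->D->R'->B->plug->B
Char 4 ('B'): step: R->5, L=6; B->plug->B->R->D->L->A->refl->E->L'->B->R'->F->plug->D
Char 5 ('H'): step: R->6, L=6; H->plug->G->R->D->L->A->refl->E->L'->B->R'->H->plug->G

G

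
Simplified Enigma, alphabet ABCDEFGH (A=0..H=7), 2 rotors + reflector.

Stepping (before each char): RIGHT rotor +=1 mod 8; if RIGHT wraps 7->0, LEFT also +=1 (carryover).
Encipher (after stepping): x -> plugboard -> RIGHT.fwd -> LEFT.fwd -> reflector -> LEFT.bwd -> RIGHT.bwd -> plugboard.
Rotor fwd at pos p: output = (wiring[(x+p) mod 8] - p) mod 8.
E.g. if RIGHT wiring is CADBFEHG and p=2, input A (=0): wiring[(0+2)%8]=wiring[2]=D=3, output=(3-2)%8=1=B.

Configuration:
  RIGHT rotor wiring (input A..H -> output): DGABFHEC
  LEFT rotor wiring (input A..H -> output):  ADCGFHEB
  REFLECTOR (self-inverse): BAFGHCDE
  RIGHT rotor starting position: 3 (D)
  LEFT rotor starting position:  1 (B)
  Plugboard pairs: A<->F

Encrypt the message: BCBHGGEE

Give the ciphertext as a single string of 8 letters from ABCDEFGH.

Answer: EGCBFFFA

Derivation:
Char 1 ('B'): step: R->4, L=1; B->plug->B->R->D->L->E->refl->H->L'->H->R'->E->plug->E
Char 2 ('C'): step: R->5, L=1; C->plug->C->R->F->L->D->refl->G->L'->E->R'->G->plug->G
Char 3 ('B'): step: R->6, L=1; B->plug->B->R->E->L->G->refl->D->L'->F->R'->C->plug->C
Char 4 ('H'): step: R->7, L=1; H->plug->H->R->F->L->D->refl->G->L'->E->R'->B->plug->B
Char 5 ('G'): step: R->0, L->2 (L advanced); G->plug->G->R->E->L->C->refl->F->L'->D->R'->A->plug->F
Char 6 ('G'): step: R->1, L=2; G->plug->G->R->B->L->E->refl->H->L'->F->R'->A->plug->F
Char 7 ('E'): step: R->2, L=2; E->plug->E->R->C->L->D->refl->G->L'->G->R'->A->plug->F
Char 8 ('E'): step: R->3, L=2; E->plug->E->R->H->L->B->refl->A->L'->A->R'->F->plug->A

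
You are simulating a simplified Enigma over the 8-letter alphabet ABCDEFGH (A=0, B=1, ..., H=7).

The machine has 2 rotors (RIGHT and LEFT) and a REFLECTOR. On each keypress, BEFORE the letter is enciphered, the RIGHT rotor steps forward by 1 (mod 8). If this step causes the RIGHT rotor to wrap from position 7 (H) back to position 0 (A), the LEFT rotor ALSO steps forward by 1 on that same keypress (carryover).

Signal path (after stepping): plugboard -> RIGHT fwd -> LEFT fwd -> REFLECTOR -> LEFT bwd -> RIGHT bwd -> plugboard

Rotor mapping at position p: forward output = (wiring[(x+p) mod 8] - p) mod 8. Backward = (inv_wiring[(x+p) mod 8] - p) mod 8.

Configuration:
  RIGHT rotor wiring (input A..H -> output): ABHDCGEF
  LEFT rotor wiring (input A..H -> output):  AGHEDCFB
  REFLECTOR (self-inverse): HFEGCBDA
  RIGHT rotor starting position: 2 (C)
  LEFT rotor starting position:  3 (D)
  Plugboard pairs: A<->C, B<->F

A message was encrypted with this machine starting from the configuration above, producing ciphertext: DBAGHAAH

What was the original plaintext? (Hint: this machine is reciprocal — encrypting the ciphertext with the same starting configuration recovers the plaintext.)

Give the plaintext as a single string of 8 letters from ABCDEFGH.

Char 1 ('D'): step: R->3, L=3; D->plug->D->R->B->L->A->refl->H->L'->C->R'->E->plug->E
Char 2 ('B'): step: R->4, L=3; B->plug->F->R->F->L->F->refl->B->L'->A->R'->C->plug->A
Char 3 ('A'): step: R->5, L=3; A->plug->C->R->A->L->B->refl->F->L'->F->R'->H->plug->H
Char 4 ('G'): step: R->6, L=3; G->plug->G->R->E->L->G->refl->D->L'->G->R'->A->plug->C
Char 5 ('H'): step: R->7, L=3; H->plug->H->R->F->L->F->refl->B->L'->A->R'->D->plug->D
Char 6 ('A'): step: R->0, L->4 (L advanced); A->plug->C->R->H->L->A->refl->H->L'->A->R'->A->plug->C
Char 7 ('A'): step: R->1, L=4; A->plug->C->R->C->L->B->refl->F->L'->D->R'->F->plug->B
Char 8 ('H'): step: R->2, L=4; H->plug->H->R->H->L->A->refl->H->L'->A->R'->C->plug->A

Answer: EAHCDCBA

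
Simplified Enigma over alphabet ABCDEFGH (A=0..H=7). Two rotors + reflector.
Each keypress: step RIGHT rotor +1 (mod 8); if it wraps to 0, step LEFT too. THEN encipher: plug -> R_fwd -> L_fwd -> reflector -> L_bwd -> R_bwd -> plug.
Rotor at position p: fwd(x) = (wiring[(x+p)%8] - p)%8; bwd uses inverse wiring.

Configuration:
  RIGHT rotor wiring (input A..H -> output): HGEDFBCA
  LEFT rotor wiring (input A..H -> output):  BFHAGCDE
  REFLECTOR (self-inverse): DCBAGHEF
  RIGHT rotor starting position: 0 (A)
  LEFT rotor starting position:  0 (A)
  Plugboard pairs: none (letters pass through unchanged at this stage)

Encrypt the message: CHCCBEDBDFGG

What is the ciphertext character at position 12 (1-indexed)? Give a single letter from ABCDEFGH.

Char 1 ('C'): step: R->1, L=0; C->plug->C->R->C->L->H->refl->F->L'->B->R'->F->plug->F
Char 2 ('H'): step: R->2, L=0; H->plug->H->R->E->L->G->refl->E->L'->H->R'->D->plug->D
Char 3 ('C'): step: R->3, L=0; C->plug->C->R->G->L->D->refl->A->L'->D->R'->G->plug->G
Char 4 ('C'): step: R->4, L=0; C->plug->C->R->G->L->D->refl->A->L'->D->R'->E->plug->E
Char 5 ('B'): step: R->5, L=0; B->plug->B->R->F->L->C->refl->B->L'->A->R'->H->plug->H
Char 6 ('E'): step: R->6, L=0; E->plug->E->R->G->L->D->refl->A->L'->D->R'->H->plug->H
Char 7 ('D'): step: R->7, L=0; D->plug->D->R->F->L->C->refl->B->L'->A->R'->B->plug->B
Char 8 ('B'): step: R->0, L->1 (L advanced); B->plug->B->R->G->L->D->refl->A->L'->H->R'->A->plug->A
Char 9 ('D'): step: R->1, L=1; D->plug->D->R->E->L->B->refl->C->L'->F->R'->A->plug->A
Char 10 ('F'): step: R->2, L=1; F->plug->F->R->G->L->D->refl->A->L'->H->R'->D->plug->D
Char 11 ('G'): step: R->3, L=1; G->plug->G->R->D->L->F->refl->H->L'->C->R'->B->plug->B
Char 12 ('G'): step: R->4, L=1; G->plug->G->R->A->L->E->refl->G->L'->B->R'->A->plug->A

A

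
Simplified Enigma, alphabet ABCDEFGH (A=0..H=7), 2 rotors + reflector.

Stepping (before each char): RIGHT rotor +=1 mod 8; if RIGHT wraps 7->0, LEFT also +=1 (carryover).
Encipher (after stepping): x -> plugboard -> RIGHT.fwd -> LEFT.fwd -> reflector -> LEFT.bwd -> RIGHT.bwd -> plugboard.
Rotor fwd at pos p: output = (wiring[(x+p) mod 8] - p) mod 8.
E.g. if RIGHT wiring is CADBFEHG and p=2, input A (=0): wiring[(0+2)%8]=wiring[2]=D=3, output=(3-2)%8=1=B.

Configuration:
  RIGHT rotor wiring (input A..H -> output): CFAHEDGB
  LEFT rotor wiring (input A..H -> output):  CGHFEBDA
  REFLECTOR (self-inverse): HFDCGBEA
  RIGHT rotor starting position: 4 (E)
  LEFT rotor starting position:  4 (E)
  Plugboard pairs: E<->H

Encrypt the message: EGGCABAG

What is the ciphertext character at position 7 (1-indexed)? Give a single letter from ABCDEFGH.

Char 1 ('E'): step: R->5, L=4; E->plug->H->R->H->L->B->refl->F->L'->B->R'->B->plug->B
Char 2 ('G'): step: R->6, L=4; G->plug->G->R->G->L->D->refl->C->L'->F->R'->H->plug->E
Char 3 ('G'): step: R->7, L=4; G->plug->G->R->E->L->G->refl->E->L'->D->R'->B->plug->B
Char 4 ('C'): step: R->0, L->5 (L advanced); C->plug->C->R->A->L->E->refl->G->L'->B->R'->H->plug->E
Char 5 ('A'): step: R->1, L=5; A->plug->A->R->E->L->B->refl->F->L'->D->R'->D->plug->D
Char 6 ('B'): step: R->2, L=5; B->plug->B->R->F->L->C->refl->D->L'->C->R'->C->plug->C
Char 7 ('A'): step: R->3, L=5; A->plug->A->R->E->L->B->refl->F->L'->D->R'->D->plug->D

D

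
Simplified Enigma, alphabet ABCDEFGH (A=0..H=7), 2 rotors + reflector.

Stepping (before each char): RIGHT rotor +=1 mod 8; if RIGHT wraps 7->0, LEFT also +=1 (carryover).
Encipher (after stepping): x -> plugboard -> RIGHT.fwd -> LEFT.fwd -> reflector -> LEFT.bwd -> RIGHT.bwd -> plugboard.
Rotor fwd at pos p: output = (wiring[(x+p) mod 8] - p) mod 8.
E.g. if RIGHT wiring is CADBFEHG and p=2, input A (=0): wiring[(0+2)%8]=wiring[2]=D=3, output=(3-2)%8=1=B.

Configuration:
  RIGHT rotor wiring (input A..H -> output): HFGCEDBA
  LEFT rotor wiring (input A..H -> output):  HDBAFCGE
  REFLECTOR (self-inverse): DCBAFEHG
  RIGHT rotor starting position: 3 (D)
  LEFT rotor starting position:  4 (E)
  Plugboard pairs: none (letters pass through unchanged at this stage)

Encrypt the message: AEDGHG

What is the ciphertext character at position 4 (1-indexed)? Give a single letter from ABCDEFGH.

Char 1 ('A'): step: R->4, L=4; A->plug->A->R->A->L->B->refl->C->L'->C->R'->G->plug->G
Char 2 ('E'): step: R->5, L=4; E->plug->E->R->A->L->B->refl->C->L'->C->R'->D->plug->D
Char 3 ('D'): step: R->6, L=4; D->plug->D->R->H->L->E->refl->F->L'->G->R'->G->plug->G
Char 4 ('G'): step: R->7, L=4; G->plug->G->R->E->L->D->refl->A->L'->D->R'->E->plug->E

E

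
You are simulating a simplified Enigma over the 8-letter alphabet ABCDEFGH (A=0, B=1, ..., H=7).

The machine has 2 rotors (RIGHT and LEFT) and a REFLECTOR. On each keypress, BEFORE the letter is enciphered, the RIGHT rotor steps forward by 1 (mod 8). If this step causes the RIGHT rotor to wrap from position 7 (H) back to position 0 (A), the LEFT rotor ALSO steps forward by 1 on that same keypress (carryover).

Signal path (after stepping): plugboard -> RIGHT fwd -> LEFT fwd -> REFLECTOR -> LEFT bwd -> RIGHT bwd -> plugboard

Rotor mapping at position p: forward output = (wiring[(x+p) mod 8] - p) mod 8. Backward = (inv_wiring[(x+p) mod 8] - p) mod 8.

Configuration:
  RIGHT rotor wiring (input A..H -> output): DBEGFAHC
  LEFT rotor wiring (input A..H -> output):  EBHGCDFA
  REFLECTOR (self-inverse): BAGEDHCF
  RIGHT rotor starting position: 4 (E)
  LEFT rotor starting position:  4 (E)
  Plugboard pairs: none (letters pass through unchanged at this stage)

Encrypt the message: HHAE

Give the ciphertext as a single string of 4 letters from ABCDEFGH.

Answer: FBFF

Derivation:
Char 1 ('H'): step: R->5, L=4; H->plug->H->R->A->L->G->refl->C->L'->H->R'->F->plug->F
Char 2 ('H'): step: R->6, L=4; H->plug->H->R->C->L->B->refl->A->L'->E->R'->B->plug->B
Char 3 ('A'): step: R->7, L=4; A->plug->A->R->D->L->E->refl->D->L'->G->R'->F->plug->F
Char 4 ('E'): step: R->0, L->5 (L advanced); E->plug->E->R->F->L->C->refl->G->L'->A->R'->F->plug->F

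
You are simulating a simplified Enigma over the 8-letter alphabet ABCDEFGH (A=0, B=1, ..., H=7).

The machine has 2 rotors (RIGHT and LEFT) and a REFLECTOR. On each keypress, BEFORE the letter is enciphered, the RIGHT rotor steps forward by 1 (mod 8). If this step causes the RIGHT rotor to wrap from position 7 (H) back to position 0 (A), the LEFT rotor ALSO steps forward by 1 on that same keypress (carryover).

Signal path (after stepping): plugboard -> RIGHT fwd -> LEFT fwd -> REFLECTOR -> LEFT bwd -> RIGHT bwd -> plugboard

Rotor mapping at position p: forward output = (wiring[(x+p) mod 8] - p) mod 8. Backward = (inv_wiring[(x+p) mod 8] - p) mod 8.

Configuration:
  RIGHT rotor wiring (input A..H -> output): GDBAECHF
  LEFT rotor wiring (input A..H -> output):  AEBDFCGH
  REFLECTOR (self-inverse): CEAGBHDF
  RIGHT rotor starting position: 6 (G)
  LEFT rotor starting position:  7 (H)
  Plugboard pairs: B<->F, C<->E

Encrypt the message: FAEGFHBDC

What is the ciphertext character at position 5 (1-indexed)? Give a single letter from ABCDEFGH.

Char 1 ('F'): step: R->7, L=7; F->plug->B->R->H->L->H->refl->F->L'->C->R'->D->plug->D
Char 2 ('A'): step: R->0, L->0 (L advanced); A->plug->A->R->G->L->G->refl->D->L'->D->R'->B->plug->F
Char 3 ('E'): step: R->1, L=0; E->plug->C->R->H->L->H->refl->F->L'->E->R'->G->plug->G
Char 4 ('G'): step: R->2, L=0; G->plug->G->R->E->L->F->refl->H->L'->H->R'->A->plug->A
Char 5 ('F'): step: R->3, L=0; F->plug->B->R->B->L->E->refl->B->L'->C->R'->E->plug->C

C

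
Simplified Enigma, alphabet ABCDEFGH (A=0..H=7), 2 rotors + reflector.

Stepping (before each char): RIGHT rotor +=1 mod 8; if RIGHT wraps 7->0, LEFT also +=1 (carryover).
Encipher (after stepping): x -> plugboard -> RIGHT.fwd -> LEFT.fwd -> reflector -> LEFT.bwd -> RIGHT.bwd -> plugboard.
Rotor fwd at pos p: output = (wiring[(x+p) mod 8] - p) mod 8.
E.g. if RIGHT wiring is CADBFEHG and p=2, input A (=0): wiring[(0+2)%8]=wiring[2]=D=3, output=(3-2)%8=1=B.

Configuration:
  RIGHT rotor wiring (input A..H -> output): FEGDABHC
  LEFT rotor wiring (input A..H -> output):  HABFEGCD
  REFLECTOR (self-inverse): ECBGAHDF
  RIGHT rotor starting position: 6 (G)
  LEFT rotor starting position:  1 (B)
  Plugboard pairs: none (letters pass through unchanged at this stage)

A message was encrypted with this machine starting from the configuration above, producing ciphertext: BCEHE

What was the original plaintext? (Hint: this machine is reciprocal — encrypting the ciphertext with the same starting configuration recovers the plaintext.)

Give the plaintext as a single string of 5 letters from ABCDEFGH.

Char 1 ('B'): step: R->7, L=1; B->plug->B->R->G->L->C->refl->B->L'->F->R'->C->plug->C
Char 2 ('C'): step: R->0, L->2 (L advanced); C->plug->C->R->G->L->F->refl->H->L'->A->R'->E->plug->E
Char 3 ('E'): step: R->1, L=2; E->plug->E->R->A->L->H->refl->F->L'->G->R'->F->plug->F
Char 4 ('H'): step: R->2, L=2; H->plug->H->R->C->L->C->refl->B->L'->F->R'->E->plug->E
Char 5 ('E'): step: R->3, L=2; E->plug->E->R->H->L->G->refl->D->L'->B->R'->G->plug->G

Answer: CEFEG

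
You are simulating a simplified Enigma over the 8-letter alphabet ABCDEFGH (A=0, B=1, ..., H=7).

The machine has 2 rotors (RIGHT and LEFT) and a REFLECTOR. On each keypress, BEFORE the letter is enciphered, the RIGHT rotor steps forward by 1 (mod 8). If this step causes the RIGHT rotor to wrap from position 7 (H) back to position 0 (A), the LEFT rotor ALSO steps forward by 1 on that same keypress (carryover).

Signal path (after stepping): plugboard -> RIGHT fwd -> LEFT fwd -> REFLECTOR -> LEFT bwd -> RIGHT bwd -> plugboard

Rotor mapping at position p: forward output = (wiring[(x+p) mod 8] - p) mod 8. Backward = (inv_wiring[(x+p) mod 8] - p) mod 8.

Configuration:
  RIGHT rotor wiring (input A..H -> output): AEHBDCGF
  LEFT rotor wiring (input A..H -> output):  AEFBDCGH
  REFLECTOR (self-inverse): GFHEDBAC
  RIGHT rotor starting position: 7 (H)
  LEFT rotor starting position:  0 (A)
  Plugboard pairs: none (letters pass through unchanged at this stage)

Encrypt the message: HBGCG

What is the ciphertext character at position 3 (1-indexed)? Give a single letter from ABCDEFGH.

Char 1 ('H'): step: R->0, L->1 (L advanced); H->plug->H->R->F->L->F->refl->B->L'->E->R'->B->plug->B
Char 2 ('B'): step: R->1, L=1; B->plug->B->R->G->L->G->refl->A->L'->C->R'->D->plug->D
Char 3 ('G'): step: R->2, L=1; G->plug->G->R->G->L->G->refl->A->L'->C->R'->H->plug->H

H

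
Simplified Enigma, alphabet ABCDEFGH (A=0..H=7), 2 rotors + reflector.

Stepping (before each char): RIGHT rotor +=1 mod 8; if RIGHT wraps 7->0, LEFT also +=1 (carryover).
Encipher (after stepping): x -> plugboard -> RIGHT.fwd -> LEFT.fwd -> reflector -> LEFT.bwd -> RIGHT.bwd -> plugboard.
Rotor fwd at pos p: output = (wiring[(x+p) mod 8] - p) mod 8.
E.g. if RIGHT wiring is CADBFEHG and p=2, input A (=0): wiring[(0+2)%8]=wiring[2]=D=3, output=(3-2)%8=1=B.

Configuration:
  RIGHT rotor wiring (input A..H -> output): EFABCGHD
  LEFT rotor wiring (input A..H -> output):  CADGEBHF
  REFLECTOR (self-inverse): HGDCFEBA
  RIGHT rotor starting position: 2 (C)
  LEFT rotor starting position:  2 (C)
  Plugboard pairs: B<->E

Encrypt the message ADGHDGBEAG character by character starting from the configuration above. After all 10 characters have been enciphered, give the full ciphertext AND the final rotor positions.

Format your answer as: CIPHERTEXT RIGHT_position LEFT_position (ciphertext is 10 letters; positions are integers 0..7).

Answer: CBADAEEBCB 4 3

Derivation:
Char 1 ('A'): step: R->3, L=2; A->plug->A->R->G->L->A->refl->H->L'->D->R'->C->plug->C
Char 2 ('D'): step: R->4, L=2; D->plug->D->R->H->L->G->refl->B->L'->A->R'->E->plug->B
Char 3 ('G'): step: R->5, L=2; G->plug->G->R->E->L->F->refl->E->L'->B->R'->A->plug->A
Char 4 ('H'): step: R->6, L=2; H->plug->H->R->A->L->B->refl->G->L'->H->R'->D->plug->D
Char 5 ('D'): step: R->7, L=2; D->plug->D->R->B->L->E->refl->F->L'->E->R'->A->plug->A
Char 6 ('G'): step: R->0, L->3 (L advanced); G->plug->G->R->H->L->A->refl->H->L'->F->R'->B->plug->E
Char 7 ('B'): step: R->1, L=3; B->plug->E->R->F->L->H->refl->A->L'->H->R'->B->plug->E
Char 8 ('E'): step: R->2, L=3; E->plug->B->R->H->L->A->refl->H->L'->F->R'->E->plug->B
Char 9 ('A'): step: R->3, L=3; A->plug->A->R->G->L->F->refl->E->L'->D->R'->C->plug->C
Char 10 ('G'): step: R->4, L=3; G->plug->G->R->E->L->C->refl->D->L'->A->R'->E->plug->B
Final: ciphertext=CBADAEEBCB, RIGHT=4, LEFT=3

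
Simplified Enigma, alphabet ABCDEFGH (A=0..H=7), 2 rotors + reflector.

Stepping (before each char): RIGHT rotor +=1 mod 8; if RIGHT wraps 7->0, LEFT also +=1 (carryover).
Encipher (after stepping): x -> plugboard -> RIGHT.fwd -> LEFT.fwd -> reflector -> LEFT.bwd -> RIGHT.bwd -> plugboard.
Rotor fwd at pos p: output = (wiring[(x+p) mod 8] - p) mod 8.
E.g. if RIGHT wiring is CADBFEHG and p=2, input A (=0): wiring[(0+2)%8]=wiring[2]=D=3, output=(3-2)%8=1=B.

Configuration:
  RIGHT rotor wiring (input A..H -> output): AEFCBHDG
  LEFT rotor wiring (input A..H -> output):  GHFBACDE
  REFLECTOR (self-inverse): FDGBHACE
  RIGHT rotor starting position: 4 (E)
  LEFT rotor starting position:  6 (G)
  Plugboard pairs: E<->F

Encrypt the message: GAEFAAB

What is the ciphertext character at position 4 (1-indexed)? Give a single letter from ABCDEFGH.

Char 1 ('G'): step: R->5, L=6; G->plug->G->R->F->L->D->refl->B->L'->D->R'->D->plug->D
Char 2 ('A'): step: R->6, L=6; A->plug->A->R->F->L->D->refl->B->L'->D->R'->G->plug->G
Char 3 ('E'): step: R->7, L=6; E->plug->F->R->C->L->A->refl->F->L'->A->R'->G->plug->G
Char 4 ('F'): step: R->0, L->7 (L advanced); F->plug->E->R->B->L->H->refl->E->L'->H->R'->F->plug->E

E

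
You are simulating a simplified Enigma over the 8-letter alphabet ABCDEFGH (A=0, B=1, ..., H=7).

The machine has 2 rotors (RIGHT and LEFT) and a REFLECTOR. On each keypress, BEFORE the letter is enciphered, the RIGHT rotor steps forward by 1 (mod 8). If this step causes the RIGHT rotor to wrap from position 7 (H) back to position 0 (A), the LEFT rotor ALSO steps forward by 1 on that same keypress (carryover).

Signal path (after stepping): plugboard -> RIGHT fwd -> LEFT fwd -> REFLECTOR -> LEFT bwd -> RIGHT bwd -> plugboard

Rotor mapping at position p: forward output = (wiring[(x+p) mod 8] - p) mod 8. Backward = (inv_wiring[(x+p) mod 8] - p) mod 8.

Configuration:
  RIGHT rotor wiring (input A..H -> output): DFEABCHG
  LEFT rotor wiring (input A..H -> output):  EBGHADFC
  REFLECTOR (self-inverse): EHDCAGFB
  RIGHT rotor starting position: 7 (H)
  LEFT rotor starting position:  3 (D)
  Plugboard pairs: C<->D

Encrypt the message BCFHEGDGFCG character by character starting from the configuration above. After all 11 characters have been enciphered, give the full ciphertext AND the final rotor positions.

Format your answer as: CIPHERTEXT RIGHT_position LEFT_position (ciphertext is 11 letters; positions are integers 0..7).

Char 1 ('B'): step: R->0, L->4 (L advanced); B->plug->B->R->F->L->F->refl->G->L'->D->R'->A->plug->A
Char 2 ('C'): step: R->1, L=4; C->plug->D->R->A->L->E->refl->A->L'->E->R'->A->plug->A
Char 3 ('F'): step: R->2, L=4; F->plug->F->R->E->L->A->refl->E->L'->A->R'->D->plug->C
Char 4 ('H'): step: R->3, L=4; H->plug->H->R->B->L->H->refl->B->L'->C->R'->G->plug->G
Char 5 ('E'): step: R->4, L=4; E->plug->E->R->H->L->D->refl->C->L'->G->R'->B->plug->B
Char 6 ('G'): step: R->5, L=4; G->plug->G->R->D->L->G->refl->F->L'->F->R'->A->plug->A
Char 7 ('D'): step: R->6, L=4; D->plug->C->R->F->L->F->refl->G->L'->D->R'->G->plug->G
Char 8 ('G'): step: R->7, L=4; G->plug->G->R->D->L->G->refl->F->L'->F->R'->D->plug->C
Char 9 ('F'): step: R->0, L->5 (L advanced); F->plug->F->R->C->L->F->refl->G->L'->A->R'->D->plug->C
Char 10 ('C'): step: R->1, L=5; C->plug->D->R->A->L->G->refl->F->L'->C->R'->H->plug->H
Char 11 ('G'): step: R->2, L=5; G->plug->G->R->B->L->A->refl->E->L'->E->R'->F->plug->F
Final: ciphertext=AACGBAGCCHF, RIGHT=2, LEFT=5

Answer: AACGBAGCCHF 2 5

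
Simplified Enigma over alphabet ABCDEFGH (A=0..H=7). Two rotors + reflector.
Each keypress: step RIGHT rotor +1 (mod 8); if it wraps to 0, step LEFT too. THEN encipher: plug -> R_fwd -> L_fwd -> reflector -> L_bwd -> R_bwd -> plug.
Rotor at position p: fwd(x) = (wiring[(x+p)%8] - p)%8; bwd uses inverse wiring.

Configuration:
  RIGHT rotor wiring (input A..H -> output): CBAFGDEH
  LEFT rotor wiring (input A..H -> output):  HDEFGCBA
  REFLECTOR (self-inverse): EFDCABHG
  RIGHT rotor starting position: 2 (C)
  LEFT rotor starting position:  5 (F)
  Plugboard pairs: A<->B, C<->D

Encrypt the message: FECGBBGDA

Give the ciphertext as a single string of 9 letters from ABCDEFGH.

Answer: DHEFFFAFB

Derivation:
Char 1 ('F'): step: R->3, L=5; F->plug->F->R->H->L->B->refl->F->L'->A->R'->C->plug->D
Char 2 ('E'): step: R->4, L=5; E->plug->E->R->G->L->A->refl->E->L'->B->R'->H->plug->H
Char 3 ('C'): step: R->5, L=5; C->plug->D->R->F->L->H->refl->G->L'->E->R'->E->plug->E
Char 4 ('G'): step: R->6, L=5; G->plug->G->R->A->L->F->refl->B->L'->H->R'->F->plug->F
Char 5 ('B'): step: R->7, L=5; B->plug->A->R->A->L->F->refl->B->L'->H->R'->F->plug->F
Char 6 ('B'): step: R->0, L->6 (L advanced); B->plug->A->R->C->L->B->refl->F->L'->D->R'->F->plug->F
Char 7 ('G'): step: R->1, L=6; G->plug->G->R->G->L->A->refl->E->L'->H->R'->B->plug->A
Char 8 ('D'): step: R->2, L=6; D->plug->C->R->E->L->G->refl->H->L'->F->R'->F->plug->F
Char 9 ('A'): step: R->3, L=6; A->plug->B->R->D->L->F->refl->B->L'->C->R'->A->plug->B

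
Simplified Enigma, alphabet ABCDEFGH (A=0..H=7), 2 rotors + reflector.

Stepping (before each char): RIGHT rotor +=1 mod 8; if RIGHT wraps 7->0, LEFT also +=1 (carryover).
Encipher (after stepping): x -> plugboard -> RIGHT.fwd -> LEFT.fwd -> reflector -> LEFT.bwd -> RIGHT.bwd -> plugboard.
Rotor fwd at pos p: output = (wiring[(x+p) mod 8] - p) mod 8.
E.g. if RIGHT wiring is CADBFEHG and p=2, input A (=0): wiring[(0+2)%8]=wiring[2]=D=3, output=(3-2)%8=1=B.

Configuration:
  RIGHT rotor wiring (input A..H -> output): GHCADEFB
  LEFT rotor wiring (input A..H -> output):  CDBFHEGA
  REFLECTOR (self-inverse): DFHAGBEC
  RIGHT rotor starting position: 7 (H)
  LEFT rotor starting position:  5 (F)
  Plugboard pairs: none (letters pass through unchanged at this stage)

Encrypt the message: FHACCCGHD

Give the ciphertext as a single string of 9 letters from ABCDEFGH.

Char 1 ('F'): step: R->0, L->6 (L advanced); F->plug->F->R->E->L->D->refl->A->L'->A->R'->D->plug->D
Char 2 ('H'): step: R->1, L=6; H->plug->H->R->F->L->H->refl->C->L'->B->R'->B->plug->B
Char 3 ('A'): step: R->2, L=6; A->plug->A->R->A->L->A->refl->D->L'->E->R'->G->plug->G
Char 4 ('C'): step: R->3, L=6; C->plug->C->R->B->L->C->refl->H->L'->F->R'->A->plug->A
Char 5 ('C'): step: R->4, L=6; C->plug->C->R->B->L->C->refl->H->L'->F->R'->D->plug->D
Char 6 ('C'): step: R->5, L=6; C->plug->C->R->E->L->D->refl->A->L'->A->R'->B->plug->B
Char 7 ('G'): step: R->6, L=6; G->plug->G->R->F->L->H->refl->C->L'->B->R'->D->plug->D
Char 8 ('H'): step: R->7, L=6; H->plug->H->R->G->L->B->refl->F->L'->D->R'->D->plug->D
Char 9 ('D'): step: R->0, L->7 (L advanced); D->plug->D->R->A->L->B->refl->F->L'->G->R'->A->plug->A

Answer: DBGADBDDA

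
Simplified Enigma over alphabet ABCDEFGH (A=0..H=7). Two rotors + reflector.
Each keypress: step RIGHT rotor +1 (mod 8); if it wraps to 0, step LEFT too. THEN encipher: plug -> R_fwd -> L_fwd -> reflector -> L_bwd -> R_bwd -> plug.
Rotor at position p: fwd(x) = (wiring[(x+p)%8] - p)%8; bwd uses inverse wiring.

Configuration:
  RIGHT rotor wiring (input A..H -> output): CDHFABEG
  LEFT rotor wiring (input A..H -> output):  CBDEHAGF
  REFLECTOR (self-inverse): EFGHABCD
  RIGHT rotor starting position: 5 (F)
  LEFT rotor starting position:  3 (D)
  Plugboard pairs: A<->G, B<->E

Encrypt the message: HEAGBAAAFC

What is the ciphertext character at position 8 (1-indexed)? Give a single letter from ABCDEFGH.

Char 1 ('H'): step: R->6, L=3; H->plug->H->R->D->L->D->refl->H->L'->F->R'->D->plug->D
Char 2 ('E'): step: R->7, L=3; E->plug->B->R->D->L->D->refl->H->L'->F->R'->H->plug->H
Char 3 ('A'): step: R->0, L->4 (L advanced); A->plug->G->R->E->L->G->refl->C->L'->C->R'->A->plug->G
Char 4 ('G'): step: R->1, L=4; G->plug->A->R->C->L->C->refl->G->L'->E->R'->C->plug->C
Char 5 ('B'): step: R->2, L=4; B->plug->E->R->C->L->C->refl->G->L'->E->R'->F->plug->F
Char 6 ('A'): step: R->3, L=4; A->plug->G->R->A->L->D->refl->H->L'->G->R'->C->plug->C
Char 7 ('A'): step: R->4, L=4; A->plug->G->R->D->L->B->refl->F->L'->F->R'->B->plug->E
Char 8 ('A'): step: R->5, L=4; A->plug->G->R->A->L->D->refl->H->L'->G->R'->E->plug->B

B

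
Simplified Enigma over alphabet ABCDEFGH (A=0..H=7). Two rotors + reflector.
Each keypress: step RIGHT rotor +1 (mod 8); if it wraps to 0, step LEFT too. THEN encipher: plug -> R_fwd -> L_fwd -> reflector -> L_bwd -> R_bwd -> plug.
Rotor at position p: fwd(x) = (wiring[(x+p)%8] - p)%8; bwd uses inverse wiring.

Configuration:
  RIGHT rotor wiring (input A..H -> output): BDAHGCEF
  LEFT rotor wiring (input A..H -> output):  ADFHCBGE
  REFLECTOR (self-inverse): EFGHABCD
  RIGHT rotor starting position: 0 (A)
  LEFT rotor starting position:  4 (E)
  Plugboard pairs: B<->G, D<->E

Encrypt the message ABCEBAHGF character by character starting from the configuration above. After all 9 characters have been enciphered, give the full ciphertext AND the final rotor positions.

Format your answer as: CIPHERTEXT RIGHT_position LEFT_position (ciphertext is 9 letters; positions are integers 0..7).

Char 1 ('A'): step: R->1, L=4; A->plug->A->R->C->L->C->refl->G->L'->A->R'->H->plug->H
Char 2 ('B'): step: R->2, L=4; B->plug->G->R->H->L->D->refl->H->L'->F->R'->B->plug->G
Char 3 ('C'): step: R->3, L=4; C->plug->C->R->H->L->D->refl->H->L'->F->R'->H->plug->H
Char 4 ('E'): step: R->4, L=4; E->plug->D->R->B->L->F->refl->B->L'->G->R'->B->plug->G
Char 5 ('B'): step: R->5, L=4; B->plug->G->R->C->L->C->refl->G->L'->A->R'->C->plug->C
Char 6 ('A'): step: R->6, L=4; A->plug->A->R->G->L->B->refl->F->L'->B->R'->F->plug->F
Char 7 ('H'): step: R->7, L=4; H->plug->H->R->F->L->H->refl->D->L'->H->R'->F->plug->F
Char 8 ('G'): step: R->0, L->5 (L advanced); G->plug->B->R->D->L->D->refl->H->L'->C->R'->F->plug->F
Char 9 ('F'): step: R->1, L=5; F->plug->F->R->D->L->D->refl->H->L'->C->R'->A->plug->A
Final: ciphertext=HGHGCFFFA, RIGHT=1, LEFT=5

Answer: HGHGCFFFA 1 5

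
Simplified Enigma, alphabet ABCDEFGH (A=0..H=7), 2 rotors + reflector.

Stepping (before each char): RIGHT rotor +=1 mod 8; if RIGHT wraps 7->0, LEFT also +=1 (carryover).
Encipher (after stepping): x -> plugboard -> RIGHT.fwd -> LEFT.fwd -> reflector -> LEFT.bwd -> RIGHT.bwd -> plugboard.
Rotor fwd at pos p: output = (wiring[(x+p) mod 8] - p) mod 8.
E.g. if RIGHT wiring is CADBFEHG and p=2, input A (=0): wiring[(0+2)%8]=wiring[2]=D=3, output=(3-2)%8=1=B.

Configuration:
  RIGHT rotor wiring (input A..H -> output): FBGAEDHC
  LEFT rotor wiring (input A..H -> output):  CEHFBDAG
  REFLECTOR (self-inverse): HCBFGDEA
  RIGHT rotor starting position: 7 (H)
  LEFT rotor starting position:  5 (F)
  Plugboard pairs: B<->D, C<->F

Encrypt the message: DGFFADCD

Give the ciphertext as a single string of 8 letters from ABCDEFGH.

Answer: ADGBHGBB

Derivation:
Char 1 ('D'): step: R->0, L->6 (L advanced); D->plug->B->R->B->L->A->refl->H->L'->F->R'->A->plug->A
Char 2 ('G'): step: R->1, L=6; G->plug->G->R->B->L->A->refl->H->L'->F->R'->B->plug->D
Char 3 ('F'): step: R->2, L=6; F->plug->C->R->C->L->E->refl->G->L'->D->R'->G->plug->G
Char 4 ('F'): step: R->3, L=6; F->plug->C->R->A->L->C->refl->B->L'->E->R'->D->plug->B
Char 5 ('A'): step: R->4, L=6; A->plug->A->R->A->L->C->refl->B->L'->E->R'->H->plug->H
Char 6 ('D'): step: R->5, L=6; D->plug->B->R->C->L->E->refl->G->L'->D->R'->G->plug->G
Char 7 ('C'): step: R->6, L=6; C->plug->F->R->C->L->E->refl->G->L'->D->R'->D->plug->B
Char 8 ('D'): step: R->7, L=6; D->plug->B->R->G->L->D->refl->F->L'->H->R'->D->plug->B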